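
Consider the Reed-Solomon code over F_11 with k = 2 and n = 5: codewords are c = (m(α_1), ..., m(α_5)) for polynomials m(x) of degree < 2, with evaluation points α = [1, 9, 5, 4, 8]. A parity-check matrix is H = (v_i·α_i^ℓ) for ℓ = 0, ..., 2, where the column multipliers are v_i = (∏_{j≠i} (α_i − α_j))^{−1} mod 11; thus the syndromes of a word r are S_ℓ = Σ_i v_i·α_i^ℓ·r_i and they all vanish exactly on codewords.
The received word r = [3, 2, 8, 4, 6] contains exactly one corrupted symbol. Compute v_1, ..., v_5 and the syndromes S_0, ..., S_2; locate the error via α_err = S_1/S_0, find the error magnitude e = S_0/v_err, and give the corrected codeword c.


S = (2, 5, 7), error at position 5, error magnitude e = 8, c = [3, 2, 8, 4, 9].

Step 1: column multipliers v_i = (∏_{j≠i}(α_i − α_j))^{−1} mod 11.
  i = 1 (α = 1): (1−9)(1−5)(1−4)(1−8) = (−8)·(−4)·(−3)·(−7) = 672 ≡ 1, so v_1 = 1^{−1} = 1 (mod 11).
  i = 2 (α = 9): (9−1)(9−5)(9−4)(9−8) = 8·4·5·1 = 160 ≡ 6, so v_2 = 6^{−1} = 2 (mod 11).
  i = 3 (α = 5): (5−1)(5−9)(5−4)(5−8) = 4·(−4)·1·(−3) = 48 ≡ 4, so v_3 = 4^{−1} = 3 (mod 11).
  i = 4 (α = 4): (4−1)(4−9)(4−5)(4−8) = 3·(−5)·(−1)·(−4) = −60 ≡ 6, so v_4 = 6^{−1} = 2 (mod 11).
  i = 5 (α = 8): (8−1)(8−9)(8−5)(8−4) = 7·(−1)·3·4 = −84 ≡ 4, so v_5 = 4^{−1} = 3 (mod 11).
  v = [1, 2, 3, 2, 3].
Step 2: syndromes of r = [3, 2, 8, 4, 6] (all sums mod 11).
  S_0 = Σ v_i r_i = 1·3 + 2·2 + 3·8 + 2·4 + 3·6 = 57 ≡ 2.
  S_1 = Σ v_i α_i r_i = 1·1·3 + 2·9·2 + 3·5·8 + 2·4·4 + 3·8·6 = 335 ≡ 5.
  α_i^2 mod 11 = [1, 4, 3, 5, 9].
  S_2 = Σ v_i α_i^2 r_i = 1·1·3 + 2·4·2 + 3·3·8 + 2·5·4 + 3·9·6 = 293 ≡ 7.
  S = (2, 5, 7) ≠ 0, so r is not a codeword (an error is present).
Step 3: locate the error. For a single error e at position i, S_ℓ = v_i·e·α_i^ℓ, so α_err = S_1/S_0.
  S_0^{−1} = 2^{−1} = 6 (mod 11), so α_err = 5·6 = 30 ≡ 8 = α_5. Error position i = 5.
  Consistency check: S_2/S_1 = 7·9 = 63 ≡ 8 = α_err ✓ (single-error assumption holds).
Step 4: error magnitude e = S_0/v_5 = S_0·∏_{j≠5}(α_5 − α_j) = 2·4 = 8 ≡ 8 (mod 11).
Step 5: correct position 5: c_5 = r_5 − e = 6 − 8 ≡ 9 (mod 11). Hence c = [3, 2, 8, 4, 9].
  Check: interpolating c through the α_i gives m(x) = 10 + 4·x (degree < 2) with m(α_i) = c_i for every i, so c is indeed a codeword.


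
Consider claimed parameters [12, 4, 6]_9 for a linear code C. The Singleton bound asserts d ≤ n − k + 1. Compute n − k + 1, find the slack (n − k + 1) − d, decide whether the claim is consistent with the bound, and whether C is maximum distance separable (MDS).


Singleton RHS = n − k + 1 = 9, slack = 3, bound satisfied, not MDS.

Singleton bound: d ≤ n − k + 1.
Here n = 12, k = 4, so n − k + 1 = 9.
Given d = 6, check d ≤ 9: YES.
Slack = (n − k + 1) − d = 3.
The code is NOT MDS (slack = 3 > 0).
Description: the claimed parameters are [12, 4, 6]_9; such a code would be non-MDS.


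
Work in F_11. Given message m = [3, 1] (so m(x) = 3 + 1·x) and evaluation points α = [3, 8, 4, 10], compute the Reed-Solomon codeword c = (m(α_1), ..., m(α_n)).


c = [6, 0, 7, 2]

Message polynomial: m(x) = 3 + 1·x (mod 11).
For each evaluation point α_i, compute m(α_i) mod 11:
  α_1 = 3: Horner steps 1 → 6, so m(3) = 6.
  α_2 = 8: Horner steps 1 → 0, so m(8) = 0.
  α_3 = 4: Horner steps 1 → 7, so m(4) = 7.
  α_4 = 10: Horner steps 1 → 2, so m(10) = 2.
Codeword c = [6, 0, 7, 2] ∈ F_11^4.


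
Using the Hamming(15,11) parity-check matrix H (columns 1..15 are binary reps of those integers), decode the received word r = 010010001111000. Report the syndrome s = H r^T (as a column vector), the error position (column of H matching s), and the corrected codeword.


s = (0, 0, 1, 1)^T, error position = 3, corrected codeword c = 011010001111000

Compute s = H r^T mod 2 one row at a time:
  s_1 = 0 + 1 + 1 + 1 + 1 + 0 + 0 + 0 = 4 ≡ 0 (mod 2).
  s_2 = 0 + 1 + 0 + 0 + 1 + 0 + 0 + 0 = 2 ≡ 0 (mod 2).
  s_3 = 1 + 0 + 0 + 0 + 1 + 1 + 0 + 0 = 3 ≡ 1 (mod 2).
  s_4 = 0 + 0 + 1 + 0 + 1 + 1 + 0 + 0 = 3 ≡ 1 (mod 2).
s = (0, 0, 1, 1)^T — this equals column 3 of H (binary 0011), so error is at position 3.
Correct: flip bit 3 of r = 010010001111000 to get c = 011010001111000.


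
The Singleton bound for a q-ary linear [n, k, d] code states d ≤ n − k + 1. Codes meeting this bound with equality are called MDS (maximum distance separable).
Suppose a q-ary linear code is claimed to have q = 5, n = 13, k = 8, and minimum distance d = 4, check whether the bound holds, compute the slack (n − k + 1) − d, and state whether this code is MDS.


Singleton RHS = n − k + 1 = 6, slack = 2, bound satisfied, not MDS.

Singleton bound: d ≤ n − k + 1.
Here n = 13, k = 8, so n − k + 1 = 6.
Given d = 4, check d ≤ 6: YES.
Slack = (n − k + 1) − d = 2.
The code is NOT MDS (slack = 2 > 0).
Description: the claimed parameters are [13, 8, 4]_5; such a code would be non-MDS.


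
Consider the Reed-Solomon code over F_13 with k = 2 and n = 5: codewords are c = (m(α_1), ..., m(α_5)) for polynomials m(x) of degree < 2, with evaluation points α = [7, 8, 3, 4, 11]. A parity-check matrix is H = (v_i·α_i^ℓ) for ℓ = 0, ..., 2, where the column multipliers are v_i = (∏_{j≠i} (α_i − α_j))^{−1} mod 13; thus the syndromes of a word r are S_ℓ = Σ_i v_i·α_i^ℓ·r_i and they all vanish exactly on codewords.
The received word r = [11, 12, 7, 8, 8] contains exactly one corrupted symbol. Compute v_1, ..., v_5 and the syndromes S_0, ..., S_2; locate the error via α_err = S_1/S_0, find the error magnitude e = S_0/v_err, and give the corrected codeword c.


S = (5, 3, 7), error at position 5, error magnitude e = 6, c = [11, 12, 7, 8, 2].

Step 1: column multipliers v_i = (∏_{j≠i}(α_i − α_j))^{−1} mod 13.
  i = 1 (α = 7): (7−8)(7−3)(7−4)(7−11) = (−1)·4·3·(−4) = 48 ≡ 9, so v_1 = 9^{−1} = 3 (mod 13).
  i = 2 (α = 8): (8−7)(8−3)(8−4)(8−11) = 1·5·4·(−3) = −60 ≡ 5, so v_2 = 5^{−1} = 8 (mod 13).
  i = 3 (α = 3): (3−7)(3−8)(3−4)(3−11) = (−4)·(−5)·(−1)·(−8) = 160 ≡ 4, so v_3 = 4^{−1} = 10 (mod 13).
  i = 4 (α = 4): (4−7)(4−8)(4−3)(4−11) = (−3)·(−4)·1·(−7) = −84 ≡ 7, so v_4 = 7^{−1} = 2 (mod 13).
  i = 5 (α = 11): (11−7)(11−8)(11−3)(11−4) = 4·3·8·7 = 672 ≡ 9, so v_5 = 9^{−1} = 3 (mod 13).
  v = [3, 8, 10, 2, 3].
Step 2: syndromes of r = [11, 12, 7, 8, 8] (all sums mod 13).
  S_0 = Σ v_i r_i = 3·11 + 8·12 + 10·7 + 2·8 + 3·8 = 239 ≡ 5.
  S_1 = Σ v_i α_i r_i = 3·7·11 + 8·8·12 + 10·3·7 + 2·4·8 + 3·11·8 = 1537 ≡ 3.
  α_i^2 mod 13 = [10, 12, 9, 3, 4].
  S_2 = Σ v_i α_i^2 r_i = 3·10·11 + 8·12·12 + 10·9·7 + 2·3·8 + 3·4·8 = 2256 ≡ 7.
  S = (5, 3, 7) ≠ 0, so r is not a codeword (an error is present).
Step 3: locate the error. For a single error e at position i, S_ℓ = v_i·e·α_i^ℓ, so α_err = S_1/S_0.
  S_0^{−1} = 5^{−1} = 8 (mod 13), so α_err = 3·8 = 24 ≡ 11 = α_5. Error position i = 5.
  Consistency check: S_2/S_1 = 7·9 = 63 ≡ 11 = α_err ✓ (single-error assumption holds).
Step 4: error magnitude e = S_0/v_5 = S_0·∏_{j≠5}(α_5 − α_j) = 5·9 = 45 ≡ 6 (mod 13).
Step 5: correct position 5: c_5 = r_5 − e = 8 − 6 ≡ 2 (mod 13). Hence c = [11, 12, 7, 8, 2].
  Check: interpolating c through the α_i gives m(x) = 4 + 1·x (degree < 2) with m(α_i) = c_i for every i, so c is indeed a codeword.


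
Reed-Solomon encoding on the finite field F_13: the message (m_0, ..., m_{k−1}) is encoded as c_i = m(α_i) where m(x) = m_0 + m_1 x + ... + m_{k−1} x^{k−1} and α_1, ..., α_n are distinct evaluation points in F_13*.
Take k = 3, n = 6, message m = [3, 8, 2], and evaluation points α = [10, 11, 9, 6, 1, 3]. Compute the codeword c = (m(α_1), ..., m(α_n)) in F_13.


c = [10, 8, 3, 6, 0, 6]

Message polynomial: m(x) = 3 + 8·x + 2·x^2 (mod 13).
For each evaluation point α_i, compute m(α_i) mod 13:
  α_1 = 10: Horner steps 2 → 2 → 10, so m(10) = 10.
  α_2 = 11: Horner steps 2 → 4 → 8, so m(11) = 8.
  α_3 = 9: Horner steps 2 → 0 → 3, so m(9) = 3.
  α_4 = 6: Horner steps 2 → 7 → 6, so m(6) = 6.
  α_5 = 1: Horner steps 2 → 10 → 0, so m(1) = 0.
  α_6 = 3: Horner steps 2 → 1 → 6, so m(3) = 6.
Codeword c = [10, 8, 3, 6, 0, 6] ∈ F_13^6.


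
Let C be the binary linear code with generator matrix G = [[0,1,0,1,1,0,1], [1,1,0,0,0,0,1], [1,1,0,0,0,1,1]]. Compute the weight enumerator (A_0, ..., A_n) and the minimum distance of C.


Weight distribution: A_0 = 1, A_1 = 1, A_3 = 2, A_4 = 3, A_5 = 1. Minimum distance d = 1.

Enumerate all 2^3 = 8 messages m ∈ F_2^3.
For each, compute codeword c = mG in F_2^7, then tally its weight.
  m = 000 → c = 0000000, weight = 0.
  m = 100 → c = 0101101, weight = 4.
  m = 010 → c = 1100001, weight = 3.
  m = 110 → c = 1001100, weight = 3.
  m = 001 → c = 1100011, weight = 4.
  m = 101 → c = 1001110, weight = 4.
  m = 011 → c = 0000010, weight = 1.
  m = 111 → c = 0101111, weight = 5.
Tally weights:
  weight 0: 1 codewords.
  weight 1: 1 codewords.
  weight 3: 2 codewords.
  weight 4: 3 codewords.
  weight 5: 1 codewords.
Minimum distance d = smallest w > 0 with A_w > 0 = 1.
Sanity: Σ A_w = 8 = 2^3 = 8 ✓.


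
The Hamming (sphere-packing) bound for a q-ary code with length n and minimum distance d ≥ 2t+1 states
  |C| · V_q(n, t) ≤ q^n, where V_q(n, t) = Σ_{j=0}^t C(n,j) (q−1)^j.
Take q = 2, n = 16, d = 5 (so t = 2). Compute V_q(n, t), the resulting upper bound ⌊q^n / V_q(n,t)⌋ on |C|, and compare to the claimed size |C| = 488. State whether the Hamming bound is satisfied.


V_q(n, t) = 137, q^n = 65536, Hamming bound = 478, |C| = 488 > bound (violated).

Step 1: Compute V_q(n, t) = Σ_{j=0}^2 C(n, j) (q−1)^j.
  j = 0: C(16,0)·(1)^0 = 1·1 = 1.
  j = 1: C(16,1)·(1)^1 = 16·1 = 16.
  j = 2: C(16,2)·(1)^2 = 120·1 = 120.
  V_q(n, t) = 1 + 16 + 120 = 137.
Step 2: q^n = 2^16 = 65536.
Step 3: Hamming bound ⌊q^n / V_q(n,t)⌋ = ⌊65536/137⌋ = 478.
Step 4: Compare |C| = 488 to 478: violated.
The claimed |C| lies above the Hamming bound, so no 2-ary code of length 16 with d ≥ 5 can have 488 codewords.


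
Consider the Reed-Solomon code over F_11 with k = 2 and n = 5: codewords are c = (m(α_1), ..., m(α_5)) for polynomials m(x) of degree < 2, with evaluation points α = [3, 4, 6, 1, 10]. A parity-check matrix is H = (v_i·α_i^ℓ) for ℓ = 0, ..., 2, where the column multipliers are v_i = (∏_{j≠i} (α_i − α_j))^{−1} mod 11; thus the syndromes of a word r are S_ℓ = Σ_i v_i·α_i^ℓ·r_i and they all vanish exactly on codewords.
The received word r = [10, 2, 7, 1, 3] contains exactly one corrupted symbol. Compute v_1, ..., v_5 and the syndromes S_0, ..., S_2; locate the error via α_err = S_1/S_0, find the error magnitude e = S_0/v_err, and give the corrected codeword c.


S = (5, 9, 3), error at position 2, error magnitude e = 4, c = [10, 9, 7, 1, 3].

Step 1: column multipliers v_i = (∏_{j≠i}(α_i − α_j))^{−1} mod 11.
  i = 1 (α = 3): (3−4)(3−6)(3−1)(3−10) = (−1)·(−3)·2·(−7) = −42 ≡ 2, so v_1 = 2^{−1} = 6 (mod 11).
  i = 2 (α = 4): (4−3)(4−6)(4−1)(4−10) = 1·(−2)·3·(−6) = 36 ≡ 3, so v_2 = 3^{−1} = 4 (mod 11).
  i = 3 (α = 6): (6−3)(6−4)(6−1)(6−10) = 3·2·5·(−4) = −120 ≡ 1, so v_3 = 1^{−1} = 1 (mod 11).
  i = 4 (α = 1): (1−3)(1−4)(1−6)(1−10) = (−2)·(−3)·(−5)·(−9) = 270 ≡ 6, so v_4 = 6^{−1} = 2 (mod 11).
  i = 5 (α = 10): (10−3)(10−4)(10−6)(10−1) = 7·6·4·9 = 1512 ≡ 5, so v_5 = 5^{−1} = 9 (mod 11).
  v = [6, 4, 1, 2, 9].
Step 2: syndromes of r = [10, 2, 7, 1, 3] (all sums mod 11).
  S_0 = Σ v_i r_i = 6·10 + 4·2 + 1·7 + 2·1 + 9·3 = 104 ≡ 5.
  S_1 = Σ v_i α_i r_i = 6·3·10 + 4·4·2 + 1·6·7 + 2·1·1 + 9·10·3 = 526 ≡ 9.
  α_i^2 mod 11 = [9, 5, 3, 1, 1].
  S_2 = Σ v_i α_i^2 r_i = 6·9·10 + 4·5·2 + 1·3·7 + 2·1·1 + 9·1·3 = 630 ≡ 3.
  S = (5, 9, 3) ≠ 0, so r is not a codeword (an error is present).
Step 3: locate the error. For a single error e at position i, S_ℓ = v_i·e·α_i^ℓ, so α_err = S_1/S_0.
  S_0^{−1} = 5^{−1} = 9 (mod 11), so α_err = 9·9 = 81 ≡ 4 = α_2. Error position i = 2.
  Consistency check: S_2/S_1 = 3·5 = 15 ≡ 4 = α_err ✓ (single-error assumption holds).
Step 4: error magnitude e = S_0/v_2 = S_0·∏_{j≠2}(α_2 − α_j) = 5·3 = 15 ≡ 4 (mod 11).
Step 5: correct position 2: c_2 = r_2 − e = 2 − 4 ≡ 9 (mod 11). Hence c = [10, 9, 7, 1, 3].
  Check: interpolating c through the α_i gives m(x) = 2 + 10·x (degree < 2) with m(α_i) = c_i for every i, so c is indeed a codeword.


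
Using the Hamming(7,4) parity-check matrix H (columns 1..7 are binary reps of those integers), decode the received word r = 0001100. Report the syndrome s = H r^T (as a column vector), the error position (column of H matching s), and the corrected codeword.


s = (0, 0, 1)^T, error position = 1, corrected codeword c = 1001100

Compute s = H r^T mod 2 one row at a time:
  s_1 = 1 + 1 + 0 + 0 = 2 ≡ 0 (mod 2).
  s_2 = 0 + 0 + 0 + 0 = 0 ≡ 0 (mod 2).
  s_3 = 0 + 0 + 1 + 0 = 1 ≡ 1 (mod 2).
s = (0, 0, 1)^T — this equals column 1 of H (binary 001), so error is at position 1.
Correct: flip bit 1 of r = 0001100 to get c = 1001100.


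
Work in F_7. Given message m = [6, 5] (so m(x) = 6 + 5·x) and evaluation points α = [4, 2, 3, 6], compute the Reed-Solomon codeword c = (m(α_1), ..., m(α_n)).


c = [5, 2, 0, 1]

Message polynomial: m(x) = 6 + 5·x (mod 7).
For each evaluation point α_i, compute m(α_i) mod 7:
  α_1 = 4: Horner steps 5 → 5, so m(4) = 5.
  α_2 = 2: Horner steps 5 → 2, so m(2) = 2.
  α_3 = 3: Horner steps 5 → 0, so m(3) = 0.
  α_4 = 6: Horner steps 5 → 1, so m(6) = 1.
Codeword c = [5, 2, 0, 1] ∈ F_7^4.


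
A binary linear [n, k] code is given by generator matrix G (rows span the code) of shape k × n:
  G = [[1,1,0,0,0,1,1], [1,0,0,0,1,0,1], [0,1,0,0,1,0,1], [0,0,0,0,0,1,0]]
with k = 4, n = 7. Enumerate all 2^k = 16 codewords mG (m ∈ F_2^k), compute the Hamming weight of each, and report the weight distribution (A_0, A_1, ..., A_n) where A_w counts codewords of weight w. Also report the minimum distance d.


Weight distribution: A_0 = 1, A_1 = 2, A_2 = 4, A_3 = 6, A_4 = 3. Minimum distance d = 1.

Enumerate all 2^4 = 16 messages m ∈ F_2^4.
For each, compute codeword c = mG in F_2^7, then tally its weight.
  m = 0000 → c = 0000000, weight = 0.
  m = 1000 → c = 1100011, weight = 4.
  m = 0100 → c = 1000101, weight = 3.
  m = 1100 → c = 0100110, weight = 3.
  m = 0010 → c = 0100101, weight = 3.
  m = 1010 → c = 1000110, weight = 3.
  m = 0110 → c = 1100000, weight = 2.
  m = 1110 → c = 0000011, weight = 2.
  m = 0001 → c = 0000010, weight = 1.
  m = 1001 → c = 1100001, weight = 3.
  m = 0101 → c = 1000111, weight = 4.
  m = 1101 → c = 0100100, weight = 2.
  m = 0011 → c = 0100111, weight = 4.
  m = 1011 → c = 1000100, weight = 2.
  m = 0111 → c = 1100010, weight = 3.
  m = 1111 → c = 0000001, weight = 1.
Tally weights:
  weight 0: 1 codewords.
  weight 1: 2 codewords.
  weight 2: 4 codewords.
  weight 3: 6 codewords.
  weight 4: 3 codewords.
Minimum distance d = smallest w > 0 with A_w > 0 = 1.
Sanity: Σ A_w = 16 = 2^4 = 16 ✓.


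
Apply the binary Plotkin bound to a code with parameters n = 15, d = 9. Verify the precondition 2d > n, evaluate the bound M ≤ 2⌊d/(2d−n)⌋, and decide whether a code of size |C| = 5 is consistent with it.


Plotkin bound M ≤ 6; given |C| = 5 ≤ bound (satisfied).

Check applicability: 2d = 18, n = 15.
2d − n = 3 > 0, so Plotkin applies.
Compute d/(2d−n) = 9/3 ≈ 3.0000.
⌊d/(2d−n)⌋ = 3.
Plotkin bound: M ≤ 2·3 = 6.
Given |C| = 5, check: satisfied.
This |C| is below the Plotkin bound.


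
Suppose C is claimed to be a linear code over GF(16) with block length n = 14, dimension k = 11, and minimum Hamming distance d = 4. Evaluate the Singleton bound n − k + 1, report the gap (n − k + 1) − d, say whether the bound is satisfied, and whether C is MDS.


Singleton RHS = n − k + 1 = 4, slack = 0, bound satisfied, MDS.

Singleton bound: d ≤ n − k + 1.
Here n = 14, k = 11, so n − k + 1 = 4.
Given d = 4, check d ≤ 4: YES.
Slack = (n − k + 1) − d = 0.
The code is MDS (slack = 0).
Description: the claimed parameters are [14, 11, 4]_16; such a code would be MDS (meets Singleton bound).


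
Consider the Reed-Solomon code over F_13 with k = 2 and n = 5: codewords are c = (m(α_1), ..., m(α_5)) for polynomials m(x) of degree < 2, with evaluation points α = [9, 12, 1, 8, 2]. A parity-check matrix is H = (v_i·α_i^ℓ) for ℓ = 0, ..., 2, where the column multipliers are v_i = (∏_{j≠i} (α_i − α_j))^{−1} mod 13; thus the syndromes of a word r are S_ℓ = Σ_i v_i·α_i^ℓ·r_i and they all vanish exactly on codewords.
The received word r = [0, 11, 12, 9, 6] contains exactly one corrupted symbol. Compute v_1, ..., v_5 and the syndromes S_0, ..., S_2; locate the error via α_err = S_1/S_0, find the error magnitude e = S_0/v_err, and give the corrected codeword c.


S = (10, 12, 4), error at position 1, error magnitude e = 10, c = [3, 11, 12, 9, 6].

Step 1: column multipliers v_i = (∏_{j≠i}(α_i − α_j))^{−1} mod 13.
  i = 1 (α = 9): (9−12)(9−1)(9−8)(9−2) = (−3)·8·1·7 = −168 ≡ 1, so v_1 = 1^{−1} = 1 (mod 13).
  i = 2 (α = 12): (12−9)(12−1)(12−8)(12−2) = 3·11·4·10 = 1320 ≡ 7, so v_2 = 7^{−1} = 2 (mod 13).
  i = 3 (α = 1): (1−9)(1−12)(1−8)(1−2) = (−8)·(−11)·(−7)·(−1) = 616 ≡ 5, so v_3 = 5^{−1} = 8 (mod 13).
  i = 4 (α = 8): (8−9)(8−12)(8−1)(8−2) = (−1)·(−4)·7·6 = 168 ≡ 12, so v_4 = 12^{−1} = 12 (mod 13).
  i = 5 (α = 2): (2−9)(2−12)(2−1)(2−8) = (−7)·(−10)·1·(−6) = −420 ≡ 9, so v_5 = 9^{−1} = 3 (mod 13).
  v = [1, 2, 8, 12, 3].
Step 2: syndromes of r = [0, 11, 12, 9, 6] (all sums mod 13).
  S_0 = Σ v_i r_i = 1·0 + 2·11 + 8·12 + 12·9 + 3·6 = 244 ≡ 10.
  S_1 = Σ v_i α_i r_i = 1·9·0 + 2·12·11 + 8·1·12 + 12·8·9 + 3·2·6 = 1260 ≡ 12.
  α_i^2 mod 13 = [3, 1, 1, 12, 4].
  S_2 = Σ v_i α_i^2 r_i = 1·3·0 + 2·1·11 + 8·1·12 + 12·12·9 + 3·4·6 = 1486 ≡ 4.
  S = (10, 12, 4) ≠ 0, so r is not a codeword (an error is present).
Step 3: locate the error. For a single error e at position i, S_ℓ = v_i·e·α_i^ℓ, so α_err = S_1/S_0.
  S_0^{−1} = 10^{−1} = 4 (mod 13), so α_err = 12·4 = 48 ≡ 9 = α_1. Error position i = 1.
  Consistency check: S_2/S_1 = 4·12 = 48 ≡ 9 = α_err ✓ (single-error assumption holds).
Step 4: error magnitude e = S_0/v_1 = S_0·∏_{j≠1}(α_1 − α_j) = 10·1 = 10 ≡ 10 (mod 13).
Step 5: correct position 1: c_1 = r_1 − e = 0 − 10 ≡ 3 (mod 13). Hence c = [3, 11, 12, 9, 6].
  Check: interpolating c through the α_i gives m(x) = 5 + 7·x (degree < 2) with m(α_i) = c_i for every i, so c is indeed a codeword.


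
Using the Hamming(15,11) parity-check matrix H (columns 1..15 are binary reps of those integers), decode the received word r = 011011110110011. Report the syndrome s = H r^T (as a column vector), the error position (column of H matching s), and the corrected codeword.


s = (1, 1, 0, 1)^T, error position = 13, corrected codeword c = 011011110110111

Compute s = H r^T mod 2 one row at a time:
  s_1 = 1 + 0 + 1 + 1 + 0 + 0 + 1 + 1 = 5 ≡ 1 (mod 2).
  s_2 = 0 + 1 + 1 + 1 + 0 + 0 + 1 + 1 = 5 ≡ 1 (mod 2).
  s_3 = 1 + 1 + 1 + 1 + 1 + 1 + 1 + 1 = 8 ≡ 0 (mod 2).
  s_4 = 0 + 1 + 1 + 1 + 0 + 1 + 0 + 1 = 5 ≡ 1 (mod 2).
s = (1, 1, 0, 1)^T — this equals column 13 of H (binary 1101), so error is at position 13.
Correct: flip bit 13 of r = 011011110110011 to get c = 011011110110111.


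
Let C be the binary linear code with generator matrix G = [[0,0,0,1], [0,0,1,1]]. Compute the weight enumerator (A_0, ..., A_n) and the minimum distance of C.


Weight distribution: A_0 = 1, A_1 = 2, A_2 = 1. Minimum distance d = 1.

Enumerate all 2^2 = 4 messages m ∈ F_2^2.
For each, compute codeword c = mG in F_2^4, then tally its weight.
  m = 00 → c = 0000, weight = 0.
  m = 10 → c = 0001, weight = 1.
  m = 01 → c = 0011, weight = 2.
  m = 11 → c = 0010, weight = 1.
Tally weights:
  weight 0: 1 codewords.
  weight 1: 2 codewords.
  weight 2: 1 codewords.
Minimum distance d = smallest w > 0 with A_w > 0 = 1.
Sanity: Σ A_w = 4 = 2^2 = 4 ✓.


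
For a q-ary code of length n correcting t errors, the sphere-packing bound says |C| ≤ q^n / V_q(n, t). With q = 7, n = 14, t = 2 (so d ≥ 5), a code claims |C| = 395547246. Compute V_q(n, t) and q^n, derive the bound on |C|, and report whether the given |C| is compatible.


V_q(n, t) = 3361, q^n = 678223072849, Hamming bound = 201792047, |C| = 395547246 > bound (violated).

Step 1: Compute V_q(n, t) = Σ_{j=0}^2 C(n, j) (q−1)^j.
  j = 0: C(14,0)·(6)^0 = 1·1 = 1.
  j = 1: C(14,1)·(6)^1 = 14·6 = 84.
  j = 2: C(14,2)·(6)^2 = 91·36 = 3276.
  V_q(n, t) = 1 + 84 + 3276 = 3361.
Step 2: q^n = 7^14 = 678223072849.
Step 3: Hamming bound ⌊q^n / V_q(n,t)⌋ = ⌊678223072849/3361⌋ = 201792047.
Step 4: Compare |C| = 395547246 to 201792047: violated.
The claimed |C| lies above the Hamming bound, so no 7-ary code of length 14 with d ≥ 5 can have 395547246 codewords.


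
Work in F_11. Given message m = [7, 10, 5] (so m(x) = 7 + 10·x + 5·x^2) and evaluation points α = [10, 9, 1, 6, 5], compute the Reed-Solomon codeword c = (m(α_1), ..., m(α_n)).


c = [2, 7, 0, 5, 6]

Message polynomial: m(x) = 7 + 10·x + 5·x^2 (mod 11).
For each evaluation point α_i, compute m(α_i) mod 11:
  α_1 = 10: Horner steps 5 → 5 → 2, so m(10) = 2.
  α_2 = 9: Horner steps 5 → 0 → 7, so m(9) = 7.
  α_3 = 1: Horner steps 5 → 4 → 0, so m(1) = 0.
  α_4 = 6: Horner steps 5 → 7 → 5, so m(6) = 5.
  α_5 = 5: Horner steps 5 → 2 → 6, so m(5) = 6.
Codeword c = [2, 7, 0, 5, 6] ∈ F_11^5.


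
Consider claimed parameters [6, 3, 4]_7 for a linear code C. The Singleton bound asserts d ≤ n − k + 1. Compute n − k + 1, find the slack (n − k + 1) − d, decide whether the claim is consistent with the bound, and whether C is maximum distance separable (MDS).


Singleton RHS = n − k + 1 = 4, slack = 0, bound satisfied, MDS.

Singleton bound: d ≤ n − k + 1.
Here n = 6, k = 3, so n − k + 1 = 4.
Given d = 4, check d ≤ 4: YES.
Slack = (n − k + 1) − d = 0.
The code is MDS (slack = 0).
Description: the claimed parameters are [6, 3, 4]_7; such a code would be MDS (meets Singleton bound).


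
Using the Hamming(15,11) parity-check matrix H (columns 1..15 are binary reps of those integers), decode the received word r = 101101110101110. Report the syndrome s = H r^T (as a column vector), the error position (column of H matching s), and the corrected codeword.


s = (1, 0, 1, 0)^T, error position = 10, corrected codeword c = 101101110001110

Compute s = H r^T mod 2 one row at a time:
  s_1 = 1 + 0 + 1 + 0 + 1 + 1 + 1 + 0 = 5 ≡ 1 (mod 2).
  s_2 = 1 + 0 + 1 + 1 + 1 + 1 + 1 + 0 = 6 ≡ 0 (mod 2).
  s_3 = 0 + 1 + 1 + 1 + 1 + 0 + 1 + 0 = 5 ≡ 1 (mod 2).
  s_4 = 1 + 1 + 0 + 1 + 0 + 0 + 1 + 0 = 4 ≡ 0 (mod 2).
s = (1, 0, 1, 0)^T — this equals column 10 of H (binary 1010), so error is at position 10.
Correct: flip bit 10 of r = 101101110101110 to get c = 101101110001110.


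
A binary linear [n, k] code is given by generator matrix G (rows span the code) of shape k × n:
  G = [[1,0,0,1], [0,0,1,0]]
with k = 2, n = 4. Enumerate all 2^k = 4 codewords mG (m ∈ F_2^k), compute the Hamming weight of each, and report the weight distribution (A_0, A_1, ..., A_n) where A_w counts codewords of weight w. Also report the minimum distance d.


Weight distribution: A_0 = 1, A_1 = 1, A_2 = 1, A_3 = 1. Minimum distance d = 1.

Enumerate all 2^2 = 4 messages m ∈ F_2^2.
For each, compute codeword c = mG in F_2^4, then tally its weight.
  m = 00 → c = 0000, weight = 0.
  m = 10 → c = 1001, weight = 2.
  m = 01 → c = 0010, weight = 1.
  m = 11 → c = 1011, weight = 3.
Tally weights:
  weight 0: 1 codewords.
  weight 1: 1 codewords.
  weight 2: 1 codewords.
  weight 3: 1 codewords.
Minimum distance d = smallest w > 0 with A_w > 0 = 1.
Sanity: Σ A_w = 4 = 2^2 = 4 ✓.


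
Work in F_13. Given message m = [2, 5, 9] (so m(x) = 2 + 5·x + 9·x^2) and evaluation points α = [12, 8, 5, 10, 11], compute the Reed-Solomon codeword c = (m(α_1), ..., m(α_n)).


c = [6, 7, 5, 3, 2]

Message polynomial: m(x) = 2 + 5·x + 9·x^2 (mod 13).
For each evaluation point α_i, compute m(α_i) mod 13:
  α_1 = 12: Horner steps 9 → 9 → 6, so m(12) = 6.
  α_2 = 8: Horner steps 9 → 12 → 7, so m(8) = 7.
  α_3 = 5: Horner steps 9 → 11 → 5, so m(5) = 5.
  α_4 = 10: Horner steps 9 → 4 → 3, so m(10) = 3.
  α_5 = 11: Horner steps 9 → 0 → 2, so m(11) = 2.
Codeword c = [6, 7, 5, 3, 2] ∈ F_13^5.


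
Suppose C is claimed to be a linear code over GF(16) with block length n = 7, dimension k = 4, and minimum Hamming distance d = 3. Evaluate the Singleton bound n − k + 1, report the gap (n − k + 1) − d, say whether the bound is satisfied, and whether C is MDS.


Singleton RHS = n − k + 1 = 4, slack = 1, bound satisfied, not MDS.

Singleton bound: d ≤ n − k + 1.
Here n = 7, k = 4, so n − k + 1 = 4.
Given d = 3, check d ≤ 4: YES.
Slack = (n − k + 1) − d = 1.
The code is NOT MDS (slack = 1 > 0).
Description: the claimed parameters are [7, 4, 3]_16; such a code would be non-MDS.


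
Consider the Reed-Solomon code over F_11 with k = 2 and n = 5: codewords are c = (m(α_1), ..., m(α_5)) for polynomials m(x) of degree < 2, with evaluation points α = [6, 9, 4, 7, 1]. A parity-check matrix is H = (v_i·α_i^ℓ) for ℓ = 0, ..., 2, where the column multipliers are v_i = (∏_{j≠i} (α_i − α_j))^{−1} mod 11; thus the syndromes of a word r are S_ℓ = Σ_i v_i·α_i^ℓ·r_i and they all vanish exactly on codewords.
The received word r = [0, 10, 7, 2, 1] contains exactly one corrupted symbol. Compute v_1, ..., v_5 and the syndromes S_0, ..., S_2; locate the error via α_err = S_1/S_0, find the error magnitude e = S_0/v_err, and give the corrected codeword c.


S = (9, 4, 3), error at position 2, error magnitude e = 4, c = [0, 6, 7, 2, 1].

Step 1: column multipliers v_i = (∏_{j≠i}(α_i − α_j))^{−1} mod 11.
  i = 1 (α = 6): (6−9)(6−4)(6−7)(6−1) = (−3)·2·(−1)·5 = 30 ≡ 8, so v_1 = 8^{−1} = 7 (mod 11).
  i = 2 (α = 9): (9−6)(9−4)(9−7)(9−1) = 3·5·2·8 = 240 ≡ 9, so v_2 = 9^{−1} = 5 (mod 11).
  i = 3 (α = 4): (4−6)(4−9)(4−7)(4−1) = (−2)·(−5)·(−3)·3 = −90 ≡ 9, so v_3 = 9^{−1} = 5 (mod 11).
  i = 4 (α = 7): (7−6)(7−9)(7−4)(7−1) = 1·(−2)·3·6 = −36 ≡ 8, so v_4 = 8^{−1} = 7 (mod 11).
  i = 5 (α = 1): (1−6)(1−9)(1−4)(1−7) = (−5)·(−8)·(−3)·(−6) = 720 ≡ 5, so v_5 = 5^{−1} = 9 (mod 11).
  v = [7, 5, 5, 7, 9].
Step 2: syndromes of r = [0, 10, 7, 2, 1] (all sums mod 11).
  S_0 = Σ v_i r_i = 7·0 + 5·10 + 5·7 + 7·2 + 9·1 = 108 ≡ 9.
  S_1 = Σ v_i α_i r_i = 7·6·0 + 5·9·10 + 5·4·7 + 7·7·2 + 9·1·1 = 697 ≡ 4.
  α_i^2 mod 11 = [3, 4, 5, 5, 1].
  S_2 = Σ v_i α_i^2 r_i = 7·3·0 + 5·4·10 + 5·5·7 + 7·5·2 + 9·1·1 = 454 ≡ 3.
  S = (9, 4, 3) ≠ 0, so r is not a codeword (an error is present).
Step 3: locate the error. For a single error e at position i, S_ℓ = v_i·e·α_i^ℓ, so α_err = S_1/S_0.
  S_0^{−1} = 9^{−1} = 5 (mod 11), so α_err = 4·5 = 20 ≡ 9 = α_2. Error position i = 2.
  Consistency check: S_2/S_1 = 3·3 = 9 ≡ 9 = α_err ✓ (single-error assumption holds).
Step 4: error magnitude e = S_0/v_2 = S_0·∏_{j≠2}(α_2 − α_j) = 9·9 = 81 ≡ 4 (mod 11).
Step 5: correct position 2: c_2 = r_2 − e = 10 − 4 ≡ 6 (mod 11). Hence c = [0, 6, 7, 2, 1].
  Check: interpolating c through the α_i gives m(x) = 10 + 2·x (degree < 2) with m(α_i) = c_i for every i, so c is indeed a codeword.


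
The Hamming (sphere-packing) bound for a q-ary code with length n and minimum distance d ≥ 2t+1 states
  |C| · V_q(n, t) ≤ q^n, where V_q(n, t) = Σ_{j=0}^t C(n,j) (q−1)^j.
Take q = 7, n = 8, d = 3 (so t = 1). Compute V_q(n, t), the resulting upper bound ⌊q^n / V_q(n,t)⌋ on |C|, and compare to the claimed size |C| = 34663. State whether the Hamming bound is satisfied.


V_q(n, t) = 49, q^n = 5764801, Hamming bound = 117649, |C| = 34663 ≤ bound (satisfied).

Step 1: Compute V_q(n, t) = Σ_{j=0}^1 C(n, j) (q−1)^j.
  j = 0: C(8,0)·(6)^0 = 1·1 = 1.
  j = 1: C(8,1)·(6)^1 = 8·6 = 48.
  V_q(n, t) = 1 + 48 = 49.
Step 2: q^n = 7^8 = 5764801.
Step 3: Hamming bound ⌊q^n / V_q(n,t)⌋ = ⌊5764801/49⌋ = 117649.
Step 4: Compare |C| = 34663 to 117649: satisfied.
The claimed |C| lies below the Hamming bound.


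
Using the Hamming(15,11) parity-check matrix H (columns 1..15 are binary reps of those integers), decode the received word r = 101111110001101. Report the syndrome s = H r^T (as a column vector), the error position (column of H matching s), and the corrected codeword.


s = (0, 1, 0, 0)^T, error position = 4, corrected codeword c = 101011110001101

Compute s = H r^T mod 2 one row at a time:
  s_1 = 1 + 0 + 0 + 0 + 1 + 1 + 0 + 1 = 4 ≡ 0 (mod 2).
  s_2 = 1 + 1 + 1 + 1 + 1 + 1 + 0 + 1 = 7 ≡ 1 (mod 2).
  s_3 = 0 + 1 + 1 + 1 + 0 + 0 + 0 + 1 = 4 ≡ 0 (mod 2).
  s_4 = 1 + 1 + 1 + 1 + 0 + 0 + 1 + 1 = 6 ≡ 0 (mod 2).
s = (0, 1, 0, 0)^T — this equals column 4 of H (binary 0100), so error is at position 4.
Correct: flip bit 4 of r = 101111110001101 to get c = 101011110001101.


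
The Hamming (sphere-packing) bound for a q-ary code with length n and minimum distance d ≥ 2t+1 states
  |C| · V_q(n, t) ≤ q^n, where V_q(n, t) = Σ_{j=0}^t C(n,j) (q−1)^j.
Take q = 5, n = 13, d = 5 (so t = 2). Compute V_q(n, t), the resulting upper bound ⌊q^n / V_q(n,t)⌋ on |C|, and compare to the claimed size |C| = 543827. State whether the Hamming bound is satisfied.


V_q(n, t) = 1301, q^n = 1220703125, Hamming bound = 938280, |C| = 543827 ≤ bound (satisfied).

Step 1: Compute V_q(n, t) = Σ_{j=0}^2 C(n, j) (q−1)^j.
  j = 0: C(13,0)·(4)^0 = 1·1 = 1.
  j = 1: C(13,1)·(4)^1 = 13·4 = 52.
  j = 2: C(13,2)·(4)^2 = 78·16 = 1248.
  V_q(n, t) = 1 + 52 + 1248 = 1301.
Step 2: q^n = 5^13 = 1220703125.
Step 3: Hamming bound ⌊q^n / V_q(n,t)⌋ = ⌊1220703125/1301⌋ = 938280.
Step 4: Compare |C| = 543827 to 938280: satisfied.
The claimed |C| lies below the Hamming bound.


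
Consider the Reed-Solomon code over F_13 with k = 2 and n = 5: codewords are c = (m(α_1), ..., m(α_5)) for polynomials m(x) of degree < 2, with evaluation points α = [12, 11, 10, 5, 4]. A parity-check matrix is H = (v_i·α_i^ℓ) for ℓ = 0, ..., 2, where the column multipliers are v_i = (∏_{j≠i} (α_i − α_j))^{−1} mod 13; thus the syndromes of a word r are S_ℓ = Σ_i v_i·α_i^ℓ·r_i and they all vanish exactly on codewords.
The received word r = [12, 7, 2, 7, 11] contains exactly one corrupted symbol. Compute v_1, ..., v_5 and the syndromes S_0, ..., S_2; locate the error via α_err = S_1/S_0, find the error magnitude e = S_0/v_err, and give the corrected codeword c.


S = (11, 3, 2), error at position 4, error magnitude e = 4, c = [12, 7, 2, 3, 11].

Step 1: column multipliers v_i = (∏_{j≠i}(α_i − α_j))^{−1} mod 13.
  i = 1 (α = 12): (12−11)(12−10)(12−5)(12−4) = 1·2·7·8 = 112 ≡ 8, so v_1 = 8^{−1} = 5 (mod 13).
  i = 2 (α = 11): (11−12)(11−10)(11−5)(11−4) = (−1)·1·6·7 = −42 ≡ 10, so v_2 = 10^{−1} = 4 (mod 13).
  i = 3 (α = 10): (10−12)(10−11)(10−5)(10−4) = (−2)·(−1)·5·6 = 60 ≡ 8, so v_3 = 8^{−1} = 5 (mod 13).
  i = 4 (α = 5): (5−12)(5−11)(5−10)(5−4) = (−7)·(−6)·(−5)·1 = −210 ≡ 11, so v_4 = 11^{−1} = 6 (mod 13).
  i = 5 (α = 4): (4−12)(4−11)(4−10)(4−5) = (−8)·(−7)·(−6)·(−1) = 336 ≡ 11, so v_5 = 11^{−1} = 6 (mod 13).
  v = [5, 4, 5, 6, 6].
Step 2: syndromes of r = [12, 7, 2, 7, 11] (all sums mod 13).
  S_0 = Σ v_i r_i = 5·12 + 4·7 + 5·2 + 6·7 + 6·11 = 206 ≡ 11.
  S_1 = Σ v_i α_i r_i = 5·12·12 + 4·11·7 + 5·10·2 + 6·5·7 + 6·4·11 = 1602 ≡ 3.
  α_i^2 mod 13 = [1, 4, 9, 12, 3].
  S_2 = Σ v_i α_i^2 r_i = 5·1·12 + 4·4·7 + 5·9·2 + 6·12·7 + 6·3·11 = 964 ≡ 2.
  S = (11, 3, 2) ≠ 0, so r is not a codeword (an error is present).
Step 3: locate the error. For a single error e at position i, S_ℓ = v_i·e·α_i^ℓ, so α_err = S_1/S_0.
  S_0^{−1} = 11^{−1} = 6 (mod 13), so α_err = 3·6 = 18 ≡ 5 = α_4. Error position i = 4.
  Consistency check: S_2/S_1 = 2·9 = 18 ≡ 5 = α_err ✓ (single-error assumption holds).
Step 4: error magnitude e = S_0/v_4 = S_0·∏_{j≠4}(α_4 − α_j) = 11·11 = 121 ≡ 4 (mod 13).
Step 5: correct position 4: c_4 = r_4 − e = 7 − 4 ≡ 3 (mod 13). Hence c = [12, 7, 2, 3, 11].
  Check: interpolating c through the α_i gives m(x) = 4 + 5·x (degree < 2) with m(α_i) = c_i for every i, so c is indeed a codeword.


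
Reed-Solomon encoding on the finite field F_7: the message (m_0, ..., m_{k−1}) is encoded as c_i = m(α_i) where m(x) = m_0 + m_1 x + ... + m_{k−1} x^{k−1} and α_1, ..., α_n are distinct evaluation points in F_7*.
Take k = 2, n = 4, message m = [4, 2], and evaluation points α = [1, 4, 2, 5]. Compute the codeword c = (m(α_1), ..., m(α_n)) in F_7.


c = [6, 5, 1, 0]

Message polynomial: m(x) = 4 + 2·x (mod 7).
For each evaluation point α_i, compute m(α_i) mod 7:
  α_1 = 1: Horner steps 2 → 6, so m(1) = 6.
  α_2 = 4: Horner steps 2 → 5, so m(4) = 5.
  α_3 = 2: Horner steps 2 → 1, so m(2) = 1.
  α_4 = 5: Horner steps 2 → 0, so m(5) = 0.
Codeword c = [6, 5, 1, 0] ∈ F_7^4.


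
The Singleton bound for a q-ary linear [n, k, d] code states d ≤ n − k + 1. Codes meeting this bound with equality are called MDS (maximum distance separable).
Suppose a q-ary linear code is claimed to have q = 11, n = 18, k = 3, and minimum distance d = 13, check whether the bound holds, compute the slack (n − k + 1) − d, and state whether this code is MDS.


Singleton RHS = n − k + 1 = 16, slack = 3, bound satisfied, not MDS.

Singleton bound: d ≤ n − k + 1.
Here n = 18, k = 3, so n − k + 1 = 16.
Given d = 13, check d ≤ 16: YES.
Slack = (n − k + 1) − d = 3.
The code is NOT MDS (slack = 3 > 0).
Description: the claimed parameters are [18, 3, 13]_11; such a code would be non-MDS.


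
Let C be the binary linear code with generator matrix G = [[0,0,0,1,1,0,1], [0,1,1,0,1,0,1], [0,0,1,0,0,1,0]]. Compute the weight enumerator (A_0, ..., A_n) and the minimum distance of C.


Weight distribution: A_0 = 1, A_2 = 1, A_3 = 3, A_4 = 2, A_5 = 1. Minimum distance d = 2.

Enumerate all 2^3 = 8 messages m ∈ F_2^3.
For each, compute codeword c = mG in F_2^7, then tally its weight.
  m = 000 → c = 0000000, weight = 0.
  m = 100 → c = 0001101, weight = 3.
  m = 010 → c = 0110101, weight = 4.
  m = 110 → c = 0111000, weight = 3.
  m = 001 → c = 0010010, weight = 2.
  m = 101 → c = 0011111, weight = 5.
  m = 011 → c = 0100111, weight = 4.
  m = 111 → c = 0101010, weight = 3.
Tally weights:
  weight 0: 1 codewords.
  weight 2: 1 codewords.
  weight 3: 3 codewords.
  weight 4: 2 codewords.
  weight 5: 1 codewords.
Minimum distance d = smallest w > 0 with A_w > 0 = 2.
Sanity: Σ A_w = 8 = 2^3 = 8 ✓.


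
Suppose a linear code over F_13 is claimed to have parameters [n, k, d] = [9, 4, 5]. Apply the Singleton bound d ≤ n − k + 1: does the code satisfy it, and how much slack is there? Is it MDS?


Singleton RHS = n − k + 1 = 6, slack = 1, bound satisfied, not MDS.

Singleton bound: d ≤ n − k + 1.
Here n = 9, k = 4, so n − k + 1 = 6.
Given d = 5, check d ≤ 6: YES.
Slack = (n − k + 1) − d = 1.
The code is NOT MDS (slack = 1 > 0).
Description: the claimed parameters are [9, 4, 5]_13; such a code would be non-MDS.


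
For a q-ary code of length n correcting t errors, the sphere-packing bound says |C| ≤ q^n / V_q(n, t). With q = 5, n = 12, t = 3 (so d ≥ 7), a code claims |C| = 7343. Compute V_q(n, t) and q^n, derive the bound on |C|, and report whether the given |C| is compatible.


V_q(n, t) = 15185, q^n = 244140625, Hamming bound = 16077, |C| = 7343 ≤ bound (satisfied).

Step 1: Compute V_q(n, t) = Σ_{j=0}^3 C(n, j) (q−1)^j.
  j = 0: C(12,0)·(4)^0 = 1·1 = 1.
  j = 1: C(12,1)·(4)^1 = 12·4 = 48.
  j = 2: C(12,2)·(4)^2 = 66·16 = 1056.
  j = 3: C(12,3)·(4)^3 = 220·64 = 14080.
  V_q(n, t) = 1 + 48 + 1056 + 14080 = 15185.
Step 2: q^n = 5^12 = 244140625.
Step 3: Hamming bound ⌊q^n / V_q(n,t)⌋ = ⌊244140625/15185⌋ = 16077.
Step 4: Compare |C| = 7343 to 16077: satisfied.
The claimed |C| lies below the Hamming bound.


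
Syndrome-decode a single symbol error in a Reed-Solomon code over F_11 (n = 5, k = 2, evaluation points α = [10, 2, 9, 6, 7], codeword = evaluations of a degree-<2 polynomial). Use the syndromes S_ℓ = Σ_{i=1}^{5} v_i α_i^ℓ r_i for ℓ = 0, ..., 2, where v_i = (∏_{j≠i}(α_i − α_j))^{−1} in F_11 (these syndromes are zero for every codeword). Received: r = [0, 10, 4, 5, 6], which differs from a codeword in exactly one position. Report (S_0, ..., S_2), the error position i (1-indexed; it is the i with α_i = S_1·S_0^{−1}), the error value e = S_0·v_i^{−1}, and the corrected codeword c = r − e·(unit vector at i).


S = (2, 3, 10), error at position 5, error magnitude e = 5, c = [0, 10, 4, 5, 1].

Step 1: column multipliers v_i = (∏_{j≠i}(α_i − α_j))^{−1} mod 11.
  i = 1 (α = 10): (10−2)(10−9)(10−6)(10−7) = 8·1·4·3 = 96 ≡ 8, so v_1 = 8^{−1} = 7 (mod 11).
  i = 2 (α = 2): (2−10)(2−9)(2−6)(2−7) = (−8)·(−7)·(−4)·(−5) = 1120 ≡ 9, so v_2 = 9^{−1} = 5 (mod 11).
  i = 3 (α = 9): (9−10)(9−2)(9−6)(9−7) = (−1)·7·3·2 = −42 ≡ 2, so v_3 = 2^{−1} = 6 (mod 11).
  i = 4 (α = 6): (6−10)(6−2)(6−9)(6−7) = (−4)·4·(−3)·(−1) = −48 ≡ 7, so v_4 = 7^{−1} = 8 (mod 11).
  i = 5 (α = 7): (7−10)(7−2)(7−9)(7−6) = (−3)·5·(−2)·1 = 30 ≡ 8, so v_5 = 8^{−1} = 7 (mod 11).
  v = [7, 5, 6, 8, 7].
Step 2: syndromes of r = [0, 10, 4, 5, 6] (all sums mod 11).
  S_0 = Σ v_i r_i = 7·0 + 5·10 + 6·4 + 8·5 + 7·6 = 156 ≡ 2.
  S_1 = Σ v_i α_i r_i = 7·10·0 + 5·2·10 + 6·9·4 + 8·6·5 + 7·7·6 = 850 ≡ 3.
  α_i^2 mod 11 = [1, 4, 4, 3, 5].
  S_2 = Σ v_i α_i^2 r_i = 7·1·0 + 5·4·10 + 6·4·4 + 8·3·5 + 7·5·6 = 626 ≡ 10.
  S = (2, 3, 10) ≠ 0, so r is not a codeword (an error is present).
Step 3: locate the error. For a single error e at position i, S_ℓ = v_i·e·α_i^ℓ, so α_err = S_1/S_0.
  S_0^{−1} = 2^{−1} = 6 (mod 11), so α_err = 3·6 = 18 ≡ 7 = α_5. Error position i = 5.
  Consistency check: S_2/S_1 = 10·4 = 40 ≡ 7 = α_err ✓ (single-error assumption holds).
Step 4: error magnitude e = S_0/v_5 = S_0·∏_{j≠5}(α_5 − α_j) = 2·8 = 16 ≡ 5 (mod 11).
Step 5: correct position 5: c_5 = r_5 − e = 6 − 5 ≡ 1 (mod 11). Hence c = [0, 10, 4, 5, 1].
  Check: interpolating c through the α_i gives m(x) = 7 + 7·x (degree < 2) with m(α_i) = c_i for every i, so c is indeed a codeword.


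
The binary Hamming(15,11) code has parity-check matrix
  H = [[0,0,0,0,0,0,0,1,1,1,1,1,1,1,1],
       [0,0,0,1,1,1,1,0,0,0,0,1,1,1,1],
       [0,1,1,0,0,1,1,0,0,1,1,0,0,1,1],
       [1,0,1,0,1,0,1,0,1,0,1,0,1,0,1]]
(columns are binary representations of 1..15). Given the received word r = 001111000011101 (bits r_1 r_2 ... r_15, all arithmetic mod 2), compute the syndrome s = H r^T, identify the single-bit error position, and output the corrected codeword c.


s = (0, 0, 0, 1)^T, error position = 1, corrected codeword c = 101111000011101

Compute s = H r^T mod 2 one row at a time:
  s_1 = 0 + 0 + 0 + 1 + 1 + 1 + 0 + 1 = 4 ≡ 0 (mod 2).
  s_2 = 1 + 1 + 1 + 0 + 1 + 1 + 0 + 1 = 6 ≡ 0 (mod 2).
  s_3 = 0 + 1 + 1 + 0 + 0 + 1 + 0 + 1 = 4 ≡ 0 (mod 2).
  s_4 = 0 + 1 + 1 + 0 + 0 + 1 + 1 + 1 = 5 ≡ 1 (mod 2).
s = (0, 0, 0, 1)^T — this equals column 1 of H (binary 0001), so error is at position 1.
Correct: flip bit 1 of r = 001111000011101 to get c = 101111000011101.
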